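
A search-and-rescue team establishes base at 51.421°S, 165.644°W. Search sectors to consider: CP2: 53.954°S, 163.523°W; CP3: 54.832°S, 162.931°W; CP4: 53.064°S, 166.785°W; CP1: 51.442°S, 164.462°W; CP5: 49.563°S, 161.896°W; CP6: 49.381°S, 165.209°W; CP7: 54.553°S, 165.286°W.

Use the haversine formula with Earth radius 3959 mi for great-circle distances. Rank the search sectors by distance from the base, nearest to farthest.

Computing each great-circle distance from 51.421°S, 165.644°W:
CP1 51.442°S, 164.462°W: 50.9 mi
CP4 53.064°S, 166.785°W: 123.4 mi
CP6 49.381°S, 165.209°W: 142.3 mi
CP2 53.954°S, 163.523°W: 196.3 mi
CP5 49.563°S, 161.896°W: 208.8 mi
CP7 54.553°S, 165.286°W: 216.9 mi
CP3 54.832°S, 162.931°W: 261.1 mi

CP1, CP4, CP6, CP2, CP5, CP7, CP3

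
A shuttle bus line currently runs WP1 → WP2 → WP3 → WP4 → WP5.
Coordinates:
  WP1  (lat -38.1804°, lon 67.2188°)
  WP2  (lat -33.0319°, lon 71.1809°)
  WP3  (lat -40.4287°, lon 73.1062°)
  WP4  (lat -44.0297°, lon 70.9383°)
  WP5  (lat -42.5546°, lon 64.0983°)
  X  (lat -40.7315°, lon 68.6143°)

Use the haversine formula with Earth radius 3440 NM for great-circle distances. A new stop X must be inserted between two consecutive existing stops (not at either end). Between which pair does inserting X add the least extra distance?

between WP4 and WP5

Added distance for inserting X between each consecutive pair:
WP1–WP2: 280.1 NM
WP2–WP3: 230.4 NM
WP3–WP4: 192.1 NM
WP4–WP5: 141.8 NM
Smallest added distance is 141.8 NM, inserting between WP4 and WP5.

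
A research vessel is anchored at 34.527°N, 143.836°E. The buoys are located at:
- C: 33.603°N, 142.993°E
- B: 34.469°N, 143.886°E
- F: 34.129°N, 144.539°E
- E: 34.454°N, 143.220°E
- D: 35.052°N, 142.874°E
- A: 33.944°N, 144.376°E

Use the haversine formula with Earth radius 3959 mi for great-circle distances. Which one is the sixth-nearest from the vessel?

C

Distances from the vessel (34.527°N, 143.836°E):
B: 4.9 mi
E: 35.4 mi
F: 48.6 mi
A: 50.7 mi
D: 65.5 mi
C: 80.0 mi
The sixth-nearest is C at 80.0 mi.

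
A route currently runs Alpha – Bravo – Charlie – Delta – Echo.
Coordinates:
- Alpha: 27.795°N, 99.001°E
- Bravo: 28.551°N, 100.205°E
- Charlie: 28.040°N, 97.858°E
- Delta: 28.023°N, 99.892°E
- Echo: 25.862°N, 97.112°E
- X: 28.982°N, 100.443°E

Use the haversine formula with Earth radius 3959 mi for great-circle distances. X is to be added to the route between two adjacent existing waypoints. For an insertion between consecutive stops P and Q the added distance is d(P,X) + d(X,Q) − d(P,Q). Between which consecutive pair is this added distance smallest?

Added distance for inserting X between each consecutive pair:
Alpha–Bravo: 63.1 mi
Bravo–Charlie: 55.9 mi
Charlie–Delta: 120.1 mi
Delta–Echo: 144.0 mi
Smallest added distance is 55.9 mi, inserting between Bravo and Charlie.

between Bravo and Charlie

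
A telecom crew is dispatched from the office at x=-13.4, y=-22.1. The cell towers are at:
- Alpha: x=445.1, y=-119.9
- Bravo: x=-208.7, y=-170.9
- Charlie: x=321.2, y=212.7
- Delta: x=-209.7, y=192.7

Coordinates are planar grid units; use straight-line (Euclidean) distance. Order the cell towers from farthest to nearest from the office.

Distances from the office:
Alpha x=445.1, y=-119.9: 468.8
Charlie x=321.2, y=212.7: 408.8
Delta x=-209.7, y=192.7: 291.0
Bravo x=-208.7, y=-170.9: 245.5

Alpha, Charlie, Delta, Bravo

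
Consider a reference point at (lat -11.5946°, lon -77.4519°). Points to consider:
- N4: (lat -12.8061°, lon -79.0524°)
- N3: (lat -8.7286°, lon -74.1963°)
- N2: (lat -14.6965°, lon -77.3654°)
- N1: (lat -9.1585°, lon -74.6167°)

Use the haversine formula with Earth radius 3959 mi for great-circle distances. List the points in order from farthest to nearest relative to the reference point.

Computing each great-circle distance from (lat -11.5946°, lon -77.4519°):
N3 (lat -8.7286°, lon -74.1963°): 297.0 mi
N1 (lat -9.1585°, lon -74.6167°): 255.9 mi
N2 (lat -14.6965°, lon -77.3654°): 214.4 mi
N4 (lat -12.8061°, lon -79.0524°): 136.7 mi

N3, N1, N2, N4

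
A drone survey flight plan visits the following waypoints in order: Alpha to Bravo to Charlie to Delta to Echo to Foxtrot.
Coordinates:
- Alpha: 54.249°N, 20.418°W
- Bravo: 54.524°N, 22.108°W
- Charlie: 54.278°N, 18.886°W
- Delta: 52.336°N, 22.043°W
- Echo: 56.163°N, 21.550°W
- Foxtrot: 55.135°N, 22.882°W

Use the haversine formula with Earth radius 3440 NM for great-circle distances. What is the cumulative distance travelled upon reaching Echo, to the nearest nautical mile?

568 NM

Leg distances:
Alpha→Bravo: 61.3 NM  (cumulative 61.3 NM)
Bravo→Charlie: 113.6 NM  (cumulative 174.9 NM)
Charlie→Delta: 162.5 NM  (cumulative 337.4 NM)
Delta→Echo: 230.4 NM  (cumulative 567.8 NM)
Cumulative distance at Echo ≈ 568 NM.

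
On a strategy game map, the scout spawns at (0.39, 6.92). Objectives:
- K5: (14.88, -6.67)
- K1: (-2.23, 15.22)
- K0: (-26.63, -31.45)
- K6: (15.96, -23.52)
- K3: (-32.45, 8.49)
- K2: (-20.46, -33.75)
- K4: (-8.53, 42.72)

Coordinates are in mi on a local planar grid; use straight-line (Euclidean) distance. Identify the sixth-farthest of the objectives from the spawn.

Distance to each, sorted:
K0: 46.9 mi
K2: 45.7 mi
K4: 36.9 mi
K6: 34.2 mi
K3: 32.9 mi
K5: 19.9 mi
K1: 8.7 mi
The sixth-farthest is K5 at 19.9 mi.

K5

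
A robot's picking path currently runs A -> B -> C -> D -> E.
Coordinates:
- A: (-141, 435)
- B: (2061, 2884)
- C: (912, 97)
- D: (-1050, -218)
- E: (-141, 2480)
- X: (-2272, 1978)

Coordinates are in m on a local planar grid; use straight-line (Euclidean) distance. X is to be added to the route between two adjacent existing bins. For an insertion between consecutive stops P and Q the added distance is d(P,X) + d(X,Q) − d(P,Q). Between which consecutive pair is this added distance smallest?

between D and E

Added distance for inserting X between each consecutive pair:
A–B: 3764.3 m
B–C: 5110.3 m
C–D: 4224.1 m
D–E: 1855.4 m
Smallest added distance is 1855.4 m, inserting between D and E.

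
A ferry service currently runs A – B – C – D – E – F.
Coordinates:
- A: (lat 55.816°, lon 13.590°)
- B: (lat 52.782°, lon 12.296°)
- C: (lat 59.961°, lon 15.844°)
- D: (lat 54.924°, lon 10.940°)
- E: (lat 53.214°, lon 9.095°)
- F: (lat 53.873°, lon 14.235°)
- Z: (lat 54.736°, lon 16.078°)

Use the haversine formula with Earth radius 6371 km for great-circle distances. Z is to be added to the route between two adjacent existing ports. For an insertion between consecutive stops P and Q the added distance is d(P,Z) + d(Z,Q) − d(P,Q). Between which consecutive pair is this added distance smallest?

Added distance for inserting Z between each consecutive pair:
A–B: 180.6 km
B–C: 83.9 km
C–D: 278.9 km
D–E: 591.4 km
E–F: 292.7 km
Smallest added distance is 83.9 km, inserting between B and C.

between B and C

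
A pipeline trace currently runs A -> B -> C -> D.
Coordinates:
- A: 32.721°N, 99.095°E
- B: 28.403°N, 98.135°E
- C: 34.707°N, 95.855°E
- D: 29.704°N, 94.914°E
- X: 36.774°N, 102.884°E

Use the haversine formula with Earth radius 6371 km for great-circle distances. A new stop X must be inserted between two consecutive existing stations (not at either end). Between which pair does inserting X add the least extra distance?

between B and C

Added distance for inserting X between each consecutive pair:
A–B: 1110.6 km
B–C: 972.4 km
C–D: 1190.9 km
Smallest added distance is 972.4 km, inserting between B and C.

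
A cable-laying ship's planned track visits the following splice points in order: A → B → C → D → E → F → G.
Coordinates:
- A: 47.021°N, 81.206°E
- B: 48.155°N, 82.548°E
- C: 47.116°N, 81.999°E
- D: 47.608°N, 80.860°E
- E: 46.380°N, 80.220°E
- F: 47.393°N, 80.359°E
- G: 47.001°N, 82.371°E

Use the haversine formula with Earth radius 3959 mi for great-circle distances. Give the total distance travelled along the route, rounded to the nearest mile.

498 mi

Leg distances:
A→B: 100.3 mi  (cumulative 100.3 mi)
B→C: 76.2 mi  (cumulative 176.5 mi)
C→D: 63.2 mi  (cumulative 239.7 mi)
D→E: 90.1 mi  (cumulative 329.7 mi)
E→F: 70.3 mi  (cumulative 400.0 mi)
F→G: 98.3 mi  (cumulative 498.3 mi)
Total route length ≈ 498 mi.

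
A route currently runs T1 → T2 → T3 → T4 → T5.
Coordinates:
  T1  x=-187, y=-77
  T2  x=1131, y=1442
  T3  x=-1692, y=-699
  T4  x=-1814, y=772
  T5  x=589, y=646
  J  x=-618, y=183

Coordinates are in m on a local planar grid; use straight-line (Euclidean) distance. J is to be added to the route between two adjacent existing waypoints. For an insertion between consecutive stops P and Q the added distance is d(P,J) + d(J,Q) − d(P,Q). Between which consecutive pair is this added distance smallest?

Added distance for inserting J between each consecutive pair:
T1–T2: 647.3 m
T2–T3: 1.7 m
T3–T4: 1246.9 m
T4–T5: 219.6 m
Smallest added distance is 1.7 m, inserting between T2 and T3.

between T2 and T3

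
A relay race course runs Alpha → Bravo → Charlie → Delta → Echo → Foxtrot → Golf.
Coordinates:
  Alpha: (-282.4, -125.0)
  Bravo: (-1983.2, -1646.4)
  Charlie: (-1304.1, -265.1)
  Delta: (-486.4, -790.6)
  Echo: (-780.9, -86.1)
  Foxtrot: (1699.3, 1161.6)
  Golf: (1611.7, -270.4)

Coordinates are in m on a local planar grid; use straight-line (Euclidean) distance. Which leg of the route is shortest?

Leg distances:
Alpha→Bravo: 2282.0 m
Bravo→Charlie: 1539.2 m
Charlie→Delta: 972.0 m
Delta→Echo: 763.6 m
Echo→Foxtrot: 2776.4 m
Foxtrot→Golf: 1434.7 m
The shortest leg is Delta–Echo at 763.6 m.

Delta–Echo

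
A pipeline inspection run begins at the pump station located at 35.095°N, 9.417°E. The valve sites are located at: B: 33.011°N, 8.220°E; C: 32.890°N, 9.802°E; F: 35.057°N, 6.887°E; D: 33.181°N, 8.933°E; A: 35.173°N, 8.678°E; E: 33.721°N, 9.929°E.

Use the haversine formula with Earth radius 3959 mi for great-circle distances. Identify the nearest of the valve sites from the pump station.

Distance to each, sorted:
A: 42.1 mi
E: 99.3 mi
D: 135.1 mi
F: 143.1 mi
C: 153.9 mi
B: 159.5 mi
The nearest is A at 42.1 mi.

A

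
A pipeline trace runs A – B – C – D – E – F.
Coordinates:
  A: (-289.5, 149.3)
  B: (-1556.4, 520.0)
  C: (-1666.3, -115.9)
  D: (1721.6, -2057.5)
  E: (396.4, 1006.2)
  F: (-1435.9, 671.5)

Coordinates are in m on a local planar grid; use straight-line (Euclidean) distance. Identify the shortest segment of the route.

B–C

Leg distances:
A→B: 1320.0 m
B→C: 645.3 m
C→D: 3904.8 m
D→E: 3338.0 m
E→F: 1862.6 m
The shortest leg is B–C at 645.3 m.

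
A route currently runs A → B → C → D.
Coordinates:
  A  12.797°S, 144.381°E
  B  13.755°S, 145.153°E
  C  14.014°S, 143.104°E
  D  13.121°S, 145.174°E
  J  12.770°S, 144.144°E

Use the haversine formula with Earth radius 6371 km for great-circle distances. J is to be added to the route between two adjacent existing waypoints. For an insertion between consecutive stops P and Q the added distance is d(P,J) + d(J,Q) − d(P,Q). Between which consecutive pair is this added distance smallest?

between A and B

Added distance for inserting J between each consecutive pair:
A–B: 45.2 km
B–C: 109.9 km
C–D: 51.8 km
Smallest added distance is 45.2 km, inserting between A and B.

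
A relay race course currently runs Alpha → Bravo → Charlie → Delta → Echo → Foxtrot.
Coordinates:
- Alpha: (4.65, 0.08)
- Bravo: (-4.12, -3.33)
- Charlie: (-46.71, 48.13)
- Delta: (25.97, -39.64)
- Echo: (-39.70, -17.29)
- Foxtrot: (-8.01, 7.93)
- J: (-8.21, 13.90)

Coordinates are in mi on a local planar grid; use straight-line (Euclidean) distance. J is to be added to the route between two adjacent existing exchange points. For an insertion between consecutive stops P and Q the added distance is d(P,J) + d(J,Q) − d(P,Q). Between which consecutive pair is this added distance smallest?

Added distance for inserting J between each consecutive pair:
Alpha–Bravo: 27.2 mi
Bravo–Charlie: 2.4 mi
Charlie–Delta: 1.1 mi
Delta–Echo: 38.5 mi
Echo–Foxtrot: 9.8 mi
Smallest added distance is 1.1 mi, inserting between Charlie and Delta.

between Charlie and Delta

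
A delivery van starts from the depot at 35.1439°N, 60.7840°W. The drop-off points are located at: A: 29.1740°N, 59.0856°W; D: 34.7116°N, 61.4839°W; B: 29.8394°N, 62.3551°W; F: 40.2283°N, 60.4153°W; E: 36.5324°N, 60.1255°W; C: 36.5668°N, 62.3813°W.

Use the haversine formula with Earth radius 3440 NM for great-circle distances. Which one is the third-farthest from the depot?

F

Distance to each, sorted:
A: 368.7 NM
B: 328.3 NM
F: 305.8 NM
C: 115.5 NM
E: 89.3 NM
D: 43.1 NM
The third-farthest is F at 305.8 NM.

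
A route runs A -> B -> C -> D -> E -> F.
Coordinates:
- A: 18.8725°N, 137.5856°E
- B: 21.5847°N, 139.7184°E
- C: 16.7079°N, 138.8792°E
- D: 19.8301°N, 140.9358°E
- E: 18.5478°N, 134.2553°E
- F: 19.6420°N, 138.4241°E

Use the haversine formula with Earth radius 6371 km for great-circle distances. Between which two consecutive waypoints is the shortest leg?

Leg distances:
A→B: 374.8 km
B→C: 549.4 km
C→D: 409.5 km
D→E: 715.8 km
E→F: 454.6 km
The shortest leg is A–B at 374.8 km.

A–B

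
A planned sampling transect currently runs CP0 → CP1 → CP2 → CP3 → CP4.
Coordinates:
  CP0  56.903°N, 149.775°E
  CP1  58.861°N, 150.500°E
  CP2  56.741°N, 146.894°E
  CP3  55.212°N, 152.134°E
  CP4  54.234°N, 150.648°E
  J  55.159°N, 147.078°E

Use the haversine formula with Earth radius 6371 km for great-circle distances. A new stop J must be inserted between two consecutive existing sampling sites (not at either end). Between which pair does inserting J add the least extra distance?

Added distance for inserting J between each consecutive pair:
CP0–CP1: 495.1 km
CP1–CP2: 318.9 km
CP2–CP3: 129.7 km
CP3–CP4: 427.7 km
Smallest added distance is 129.7 km, inserting between CP2 and CP3.

between CP2 and CP3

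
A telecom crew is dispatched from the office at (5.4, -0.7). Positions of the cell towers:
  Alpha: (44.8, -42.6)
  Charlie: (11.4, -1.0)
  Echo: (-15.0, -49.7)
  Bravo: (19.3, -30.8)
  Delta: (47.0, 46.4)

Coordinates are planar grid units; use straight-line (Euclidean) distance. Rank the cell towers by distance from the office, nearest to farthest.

Charlie, Bravo, Echo, Alpha, Delta

Distances from the office:
Charlie (11.4, -1.0): 6.0
Bravo (19.3, -30.8): 33.2
Echo (-15.0, -49.7): 53.1
Alpha (44.8, -42.6): 57.5
Delta (47.0, 46.4): 62.8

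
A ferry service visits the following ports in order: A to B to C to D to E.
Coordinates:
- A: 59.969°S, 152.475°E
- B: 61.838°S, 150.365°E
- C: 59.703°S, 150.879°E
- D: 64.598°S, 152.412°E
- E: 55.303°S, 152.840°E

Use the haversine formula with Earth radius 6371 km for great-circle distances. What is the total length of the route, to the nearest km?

Leg distances:
A→B: 237.1 km  (cumulative 237.1 km)
B→C: 239.0 km  (cumulative 476.1 km)
C→D: 550.1 km  (cumulative 1026.1 km)
D→E: 1033.8 km  (cumulative 2060.0 km)
Total route length ≈ 2060 km.

2060 km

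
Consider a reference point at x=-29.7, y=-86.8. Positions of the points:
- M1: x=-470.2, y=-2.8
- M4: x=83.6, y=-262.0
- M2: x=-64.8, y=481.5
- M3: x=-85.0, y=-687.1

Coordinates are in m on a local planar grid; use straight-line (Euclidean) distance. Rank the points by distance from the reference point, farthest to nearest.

M3, M2, M1, M4

Computing each straight-line distance from x=-29.7, y=-86.8:
M3 x=-85.0, y=-687.1: 602.8 m
M2 x=-64.8, y=481.5: 569.4 m
M1 x=-470.2, y=-2.8: 448.4 m
M4 x=83.6, y=-262.0: 208.6 m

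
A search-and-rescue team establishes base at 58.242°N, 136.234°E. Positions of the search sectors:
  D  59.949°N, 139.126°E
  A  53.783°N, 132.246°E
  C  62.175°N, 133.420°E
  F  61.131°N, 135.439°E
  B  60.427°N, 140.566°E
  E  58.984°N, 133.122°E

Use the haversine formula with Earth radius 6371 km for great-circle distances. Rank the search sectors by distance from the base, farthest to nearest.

A, C, B, F, D, E

Distances from the base:
A 53.783°N, 132.246°E: 554.1 km
C 62.175°N, 133.420°E: 464.0 km
B 60.427°N, 140.566°E: 345.4 km
F 61.131°N, 135.439°E: 324.3 km
D 59.949°N, 139.126°E: 251.6 km
E 58.984°N, 133.122°E: 198.2 km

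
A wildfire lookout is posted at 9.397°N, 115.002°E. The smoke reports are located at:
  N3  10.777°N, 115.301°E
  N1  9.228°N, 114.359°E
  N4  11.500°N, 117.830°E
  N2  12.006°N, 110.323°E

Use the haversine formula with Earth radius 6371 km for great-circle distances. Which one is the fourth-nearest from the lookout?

Distance to each, sorted:
N1: 73.0 km
N3: 156.9 km
N4: 387.7 km
N2: 587.8 km
The fourth-nearest is N2 at 587.8 km.

N2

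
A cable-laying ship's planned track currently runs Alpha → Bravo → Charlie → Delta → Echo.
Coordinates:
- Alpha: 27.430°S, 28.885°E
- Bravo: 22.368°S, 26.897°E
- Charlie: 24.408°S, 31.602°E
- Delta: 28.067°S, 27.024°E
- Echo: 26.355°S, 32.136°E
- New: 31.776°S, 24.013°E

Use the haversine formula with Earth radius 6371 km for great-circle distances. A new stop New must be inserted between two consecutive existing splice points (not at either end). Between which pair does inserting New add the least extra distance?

between Delta and Echo

Added distance for inserting New between each consecutive pair:
Alpha–Bravo: 1161.4 km
Bravo–Charlie: 1659.5 km
Charlie–Delta: 999.0 km
Delta–Echo: 956.8 km
Smallest added distance is 956.8 km, inserting between Delta and Echo.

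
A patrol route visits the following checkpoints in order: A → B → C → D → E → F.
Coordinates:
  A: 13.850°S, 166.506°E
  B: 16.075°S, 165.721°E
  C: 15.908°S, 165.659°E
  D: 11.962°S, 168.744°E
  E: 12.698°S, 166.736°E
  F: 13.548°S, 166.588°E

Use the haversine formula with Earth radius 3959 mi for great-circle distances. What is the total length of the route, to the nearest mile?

721 mi

Leg distances:
A→B: 162.4 mi  (cumulative 162.4 mi)
B→C: 12.3 mi  (cumulative 174.7 mi)
C→D: 342.2 mi  (cumulative 516.9 mi)
D→E: 144.8 mi  (cumulative 661.7 mi)
E→F: 59.6 mi  (cumulative 721.3 mi)
Total route length ≈ 721 mi.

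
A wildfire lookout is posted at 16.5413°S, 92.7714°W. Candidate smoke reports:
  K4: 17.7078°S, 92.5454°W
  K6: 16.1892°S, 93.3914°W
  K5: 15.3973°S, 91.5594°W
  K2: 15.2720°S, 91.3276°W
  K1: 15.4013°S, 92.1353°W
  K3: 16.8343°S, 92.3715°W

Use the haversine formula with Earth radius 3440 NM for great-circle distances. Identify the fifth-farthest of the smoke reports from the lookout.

K6

Distances from the lookout (16.5413°S, 92.7714°W):
K2: 112.9 NM
K5: 98.0 NM
K1: 77.7 NM
K4: 71.2 NM
K6: 41.5 NM
K3: 29.0 NM
The fifth-farthest is K6 at 41.5 NM.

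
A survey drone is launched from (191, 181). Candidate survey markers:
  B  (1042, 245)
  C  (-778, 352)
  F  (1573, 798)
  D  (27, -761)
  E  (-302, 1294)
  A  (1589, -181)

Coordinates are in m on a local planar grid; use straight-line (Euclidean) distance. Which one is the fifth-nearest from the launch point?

A

Distances from the launch point ((191, 181)):
B: 853.4 m
D: 956.2 m
C: 984.0 m
E: 1217.3 m
A: 1444.1 m
F: 1513.5 m
The fifth-nearest is A at 1444.1 m.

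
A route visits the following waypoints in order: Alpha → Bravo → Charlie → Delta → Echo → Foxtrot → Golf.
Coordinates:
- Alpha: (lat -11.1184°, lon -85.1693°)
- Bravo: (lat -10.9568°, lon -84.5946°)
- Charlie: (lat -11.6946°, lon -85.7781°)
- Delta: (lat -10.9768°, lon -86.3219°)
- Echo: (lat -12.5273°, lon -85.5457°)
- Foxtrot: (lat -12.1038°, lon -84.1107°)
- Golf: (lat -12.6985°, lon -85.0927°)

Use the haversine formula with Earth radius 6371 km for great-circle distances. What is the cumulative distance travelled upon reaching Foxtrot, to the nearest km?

672 km

Leg distances:
Alpha→Bravo: 65.2 km  (cumulative 65.2 km)
Bravo→Charlie: 152.9 km  (cumulative 218.2 km)
Charlie→Delta: 99.4 km  (cumulative 317.6 km)
Delta→Echo: 192.0 km  (cumulative 509.6 km)
Echo→Foxtrot: 162.8 km  (cumulative 672.4 km)
Cumulative distance at Foxtrot ≈ 672 km.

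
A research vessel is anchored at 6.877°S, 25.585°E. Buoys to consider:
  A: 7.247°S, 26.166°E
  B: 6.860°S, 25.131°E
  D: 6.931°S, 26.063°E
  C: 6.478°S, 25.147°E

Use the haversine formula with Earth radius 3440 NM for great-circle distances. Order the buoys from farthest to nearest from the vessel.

A, C, D, B

Distances from the vessel:
A 7.247°S, 26.166°E: 41.1 NM
C 6.478°S, 25.147°E: 35.4 NM
D 6.931°S, 26.063°E: 28.7 NM
B 6.860°S, 25.131°E: 27.1 NM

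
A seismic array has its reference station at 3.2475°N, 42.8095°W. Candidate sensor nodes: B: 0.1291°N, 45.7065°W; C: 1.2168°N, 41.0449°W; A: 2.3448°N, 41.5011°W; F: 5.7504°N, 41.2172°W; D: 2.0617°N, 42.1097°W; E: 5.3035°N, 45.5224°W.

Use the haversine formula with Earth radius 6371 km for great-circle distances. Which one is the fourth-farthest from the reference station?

C

Distance to each, sorted:
B: 473.2 km
E: 377.8 km
F: 329.6 km
C: 299.0 km
A: 176.6 km
D: 153.1 km
The fourth-farthest is C at 299.0 km.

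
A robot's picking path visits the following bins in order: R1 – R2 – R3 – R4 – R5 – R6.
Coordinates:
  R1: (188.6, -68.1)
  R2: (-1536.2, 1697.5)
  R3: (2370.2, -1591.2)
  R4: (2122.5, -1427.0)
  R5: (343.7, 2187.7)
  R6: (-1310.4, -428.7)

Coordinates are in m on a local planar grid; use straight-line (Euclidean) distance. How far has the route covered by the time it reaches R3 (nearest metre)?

Leg distances:
R1→R2: 2468.3 m  (cumulative 2468.3 m)
R2→R3: 5106.4 m  (cumulative 7574.7 m)
Cumulative distance at R3 ≈ 7575 m.

7575 m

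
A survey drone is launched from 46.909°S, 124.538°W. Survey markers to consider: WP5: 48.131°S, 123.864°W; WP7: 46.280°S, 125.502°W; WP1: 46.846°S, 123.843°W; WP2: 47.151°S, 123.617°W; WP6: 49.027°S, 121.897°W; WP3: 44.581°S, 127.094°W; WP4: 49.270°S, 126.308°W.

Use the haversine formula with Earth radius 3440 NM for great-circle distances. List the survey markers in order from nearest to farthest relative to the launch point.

Computing each great-circle distance from 46.909°S, 124.538°W:
WP1 46.846°S, 123.843°W: 28.8 NM
WP2 47.151°S, 123.617°W: 40.4 NM
WP7 46.280°S, 125.502°W: 54.8 NM
WP5 48.131°S, 123.864°W: 78.3 NM
WP4 49.270°S, 126.308°W: 158.5 NM
WP6 49.027°S, 121.897°W: 165.6 NM
WP3 44.581°S, 127.094°W: 176.1 NM

WP1, WP2, WP7, WP5, WP4, WP6, WP3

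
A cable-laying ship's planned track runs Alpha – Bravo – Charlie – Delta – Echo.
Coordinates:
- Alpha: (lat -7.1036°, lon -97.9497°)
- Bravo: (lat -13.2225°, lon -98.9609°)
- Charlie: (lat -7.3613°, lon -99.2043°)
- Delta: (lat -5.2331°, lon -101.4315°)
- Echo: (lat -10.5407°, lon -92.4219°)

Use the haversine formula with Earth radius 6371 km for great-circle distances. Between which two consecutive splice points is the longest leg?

Leg distances:
Alpha→Bravo: 689.3 km
Bravo→Charlie: 652.3 km
Charlie→Delta: 341.4 km
Delta→Echo: 1154.2 km
The longest leg is Delta–Echo at 1154.2 km.

Delta–Echo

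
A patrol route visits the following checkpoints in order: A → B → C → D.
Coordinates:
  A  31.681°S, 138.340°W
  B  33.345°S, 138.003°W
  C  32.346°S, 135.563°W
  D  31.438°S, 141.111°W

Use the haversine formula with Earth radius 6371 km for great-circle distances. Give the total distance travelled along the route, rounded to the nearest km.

975 km

Leg distances:
A→B: 187.7 km  (cumulative 187.7 km)
B→C: 253.6 km  (cumulative 441.3 km)
C→D: 533.4 km  (cumulative 974.6 km)
Total route length ≈ 975 km.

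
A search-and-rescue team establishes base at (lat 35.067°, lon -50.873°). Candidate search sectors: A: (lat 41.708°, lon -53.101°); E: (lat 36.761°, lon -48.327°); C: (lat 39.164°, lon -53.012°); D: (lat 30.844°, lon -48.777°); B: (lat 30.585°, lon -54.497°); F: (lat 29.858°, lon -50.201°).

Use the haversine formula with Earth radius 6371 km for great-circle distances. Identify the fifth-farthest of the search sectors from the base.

Distances from the base ((lat 35.067°, lon -50.873°)):
A: 763.5 km
B: 602.4 km
F: 582.6 km
D: 508.6 km
C: 493.4 km
E: 296.7 km
The fifth-farthest is C at 493.4 km.

C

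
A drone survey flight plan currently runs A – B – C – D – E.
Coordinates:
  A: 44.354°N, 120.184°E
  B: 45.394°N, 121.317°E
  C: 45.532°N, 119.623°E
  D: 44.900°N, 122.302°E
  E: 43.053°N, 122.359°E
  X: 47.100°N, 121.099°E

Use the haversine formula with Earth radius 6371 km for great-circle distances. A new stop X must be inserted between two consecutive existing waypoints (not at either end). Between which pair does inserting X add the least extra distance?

between C and D

Added distance for inserting X between each consecutive pair:
A–B: 357.8 km
B–C: 265.4 km
C–D: 248.3 km
D–E: 517.0 km
Smallest added distance is 248.3 km, inserting between C and D.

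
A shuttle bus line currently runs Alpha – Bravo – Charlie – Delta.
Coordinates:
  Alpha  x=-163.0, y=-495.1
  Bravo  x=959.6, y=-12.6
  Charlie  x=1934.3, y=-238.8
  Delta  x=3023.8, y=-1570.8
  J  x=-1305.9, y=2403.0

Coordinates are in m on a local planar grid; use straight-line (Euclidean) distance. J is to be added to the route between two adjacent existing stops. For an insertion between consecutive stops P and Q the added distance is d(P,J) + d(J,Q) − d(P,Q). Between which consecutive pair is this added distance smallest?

between Alpha and Bravo

Added distance for inserting J between each consecutive pair:
Alpha–Bravo: 5205.2 m
Bravo–Charlie: 6491.8 m
Charlie–Delta: 8336.7 m
Smallest added distance is 5205.2 m, inserting between Alpha and Bravo.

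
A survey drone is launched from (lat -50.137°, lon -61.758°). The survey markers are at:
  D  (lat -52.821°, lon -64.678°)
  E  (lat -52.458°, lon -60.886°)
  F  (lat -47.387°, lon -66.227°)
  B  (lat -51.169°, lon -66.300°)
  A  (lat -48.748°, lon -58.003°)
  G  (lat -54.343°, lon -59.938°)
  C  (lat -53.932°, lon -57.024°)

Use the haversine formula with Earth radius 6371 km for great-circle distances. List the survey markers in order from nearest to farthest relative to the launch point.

E, A, B, D, F, G, C

Computing each great-circle distance from (lat -50.137°, lon -61.758°):
E (lat -52.458°, lon -60.886°): 265.1 km
A (lat -48.748°, lon -58.003°): 312.3 km
B (lat -51.169°, lon -66.300°): 340.1 km
D (lat -52.821°, lon -64.678°): 360.4 km
F (lat -47.387°, lon -66.227°): 448.0 km
G (lat -54.343°, lon -59.938°): 483.8 km
C (lat -53.932°, lon -57.024°): 531.7 km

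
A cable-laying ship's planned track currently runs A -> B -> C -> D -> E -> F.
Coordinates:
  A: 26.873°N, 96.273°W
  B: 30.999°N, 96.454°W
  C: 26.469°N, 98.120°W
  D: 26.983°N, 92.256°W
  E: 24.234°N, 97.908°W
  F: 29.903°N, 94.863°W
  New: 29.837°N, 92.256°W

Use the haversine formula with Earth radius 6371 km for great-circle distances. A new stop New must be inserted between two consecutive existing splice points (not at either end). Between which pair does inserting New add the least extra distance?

Added distance for inserting New between each consecutive pair:
A–B: 476.5 km
B–C: 579.5 km
C–D: 418.2 km
D–E: 510.8 km
E–F: 390.1 km
Smallest added distance is 390.1 km, inserting between E and F.

between E and F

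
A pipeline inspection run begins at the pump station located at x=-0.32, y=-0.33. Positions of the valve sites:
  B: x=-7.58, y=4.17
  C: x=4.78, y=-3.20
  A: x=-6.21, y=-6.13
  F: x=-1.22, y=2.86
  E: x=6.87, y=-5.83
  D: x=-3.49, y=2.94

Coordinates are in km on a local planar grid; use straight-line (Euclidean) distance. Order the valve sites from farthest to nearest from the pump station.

Distances from the pump station:
E x=6.87, y=-5.83: 9.1 km
B x=-7.58, y=4.17: 8.5 km
A x=-6.21, y=-6.13: 8.3 km
C x=4.78, y=-3.20: 5.9 km
D x=-3.49, y=2.94: 4.6 km
F x=-1.22, y=2.86: 3.3 km

E, B, A, C, D, F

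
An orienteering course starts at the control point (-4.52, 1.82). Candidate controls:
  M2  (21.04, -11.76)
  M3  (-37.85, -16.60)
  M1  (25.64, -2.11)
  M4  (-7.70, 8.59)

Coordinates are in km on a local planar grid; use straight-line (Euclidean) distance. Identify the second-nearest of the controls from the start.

M2

Distance to each, sorted:
M4: 7.5 km
M2: 28.9 km
M1: 30.4 km
M3: 38.1 km
The second-nearest is M2 at 28.9 km.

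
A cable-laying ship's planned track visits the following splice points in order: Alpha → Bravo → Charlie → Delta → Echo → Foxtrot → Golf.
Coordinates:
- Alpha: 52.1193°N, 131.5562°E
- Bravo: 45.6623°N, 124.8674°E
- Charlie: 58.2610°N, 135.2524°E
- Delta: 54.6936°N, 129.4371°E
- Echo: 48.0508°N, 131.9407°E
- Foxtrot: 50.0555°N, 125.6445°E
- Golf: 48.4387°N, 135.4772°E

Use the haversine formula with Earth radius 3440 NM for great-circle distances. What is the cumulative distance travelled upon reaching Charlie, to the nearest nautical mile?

1315 NM

Leg distances:
Alpha→Bravo: 468.6 NM  (cumulative 468.6 NM)
Bravo→Charlie: 846.2 NM  (cumulative 1314.8 NM)
Cumulative distance at Charlie ≈ 1315 NM.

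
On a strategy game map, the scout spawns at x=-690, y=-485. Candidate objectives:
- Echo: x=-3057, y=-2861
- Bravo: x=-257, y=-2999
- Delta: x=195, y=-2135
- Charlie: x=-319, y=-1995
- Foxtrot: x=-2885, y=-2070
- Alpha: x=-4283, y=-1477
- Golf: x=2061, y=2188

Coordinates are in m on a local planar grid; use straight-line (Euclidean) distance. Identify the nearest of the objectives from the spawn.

Distances from the spawn (x=-690, y=-485):
Charlie: 1554.9 m
Delta: 1872.4 m
Bravo: 2551.0 m
Foxtrot: 2707.4 m
Echo: 3353.8 m
Alpha: 3727.4 m
Golf: 3835.7 m
The nearest is Charlie at 1554.9 m.

Charlie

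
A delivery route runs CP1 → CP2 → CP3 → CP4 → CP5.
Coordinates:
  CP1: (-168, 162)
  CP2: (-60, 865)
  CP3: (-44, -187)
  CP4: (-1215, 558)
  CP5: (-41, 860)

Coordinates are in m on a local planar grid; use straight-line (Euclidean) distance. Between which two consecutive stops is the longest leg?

CP3–CP4

Leg distances:
CP1→CP2: 711.2 m
CP2→CP3: 1052.1 m
CP3→CP4: 1387.9 m
CP4→CP5: 1212.2 m
The longest leg is CP3–CP4 at 1387.9 m.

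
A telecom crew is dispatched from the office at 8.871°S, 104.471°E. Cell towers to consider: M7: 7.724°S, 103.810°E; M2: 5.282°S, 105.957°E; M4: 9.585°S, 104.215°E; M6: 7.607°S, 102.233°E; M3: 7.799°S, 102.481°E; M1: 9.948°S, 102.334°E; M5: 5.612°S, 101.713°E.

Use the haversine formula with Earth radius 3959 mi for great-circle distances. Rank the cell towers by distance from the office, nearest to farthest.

M4, M7, M3, M1, M6, M2, M5

Distances from the office:
M4 9.585°S, 104.215°E: 52.3 mi
M7 7.724°S, 103.810°E: 91.2 mi
M3 7.799°S, 102.481°E: 154.9 mi
M1 9.948°S, 102.334°E: 163.6 mi
M6 7.607°S, 102.233°E: 176.2 mi
M2 5.282°S, 105.957°E: 268.1 mi
M5 5.612°S, 101.713°E: 294.0 mi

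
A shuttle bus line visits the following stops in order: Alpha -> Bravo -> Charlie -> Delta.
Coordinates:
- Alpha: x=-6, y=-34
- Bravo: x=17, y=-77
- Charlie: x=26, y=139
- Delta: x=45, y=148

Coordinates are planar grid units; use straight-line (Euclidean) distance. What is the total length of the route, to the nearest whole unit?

Leg distances:
Alpha→Bravo: 48.8  (cumulative 48.8)
Bravo→Charlie: 216.2  (cumulative 265.0)
Charlie→Delta: 21.0  (cumulative 286.0)
Total route length ≈ 286.

286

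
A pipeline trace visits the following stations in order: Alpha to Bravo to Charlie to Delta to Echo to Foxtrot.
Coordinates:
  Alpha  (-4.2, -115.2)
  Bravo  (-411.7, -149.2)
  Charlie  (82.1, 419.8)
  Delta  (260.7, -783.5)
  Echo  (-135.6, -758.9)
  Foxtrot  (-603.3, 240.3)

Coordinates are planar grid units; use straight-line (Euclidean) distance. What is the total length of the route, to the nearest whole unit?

Leg distances:
Alpha→Bravo: 408.9  (cumulative 408.9)
Bravo→Charlie: 753.4  (cumulative 1162.3)
Charlie→Delta: 1216.5  (cumulative 2378.8)
Delta→Echo: 397.1  (cumulative 2775.9)
Echo→Foxtrot: 1103.2  (cumulative 3879.1)
Total route length ≈ 3879.

3879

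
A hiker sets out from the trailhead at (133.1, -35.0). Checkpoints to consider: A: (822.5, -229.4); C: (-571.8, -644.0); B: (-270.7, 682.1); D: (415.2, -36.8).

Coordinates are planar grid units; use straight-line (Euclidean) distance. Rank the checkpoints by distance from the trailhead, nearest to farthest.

Distance from the trailhead at (133.1, -35.0) to each:
D (415.2, -36.8): 282.1
A (822.5, -229.4): 716.3
B (-270.7, 682.1): 823.0
C (-571.8, -644.0): 931.5

D, A, B, C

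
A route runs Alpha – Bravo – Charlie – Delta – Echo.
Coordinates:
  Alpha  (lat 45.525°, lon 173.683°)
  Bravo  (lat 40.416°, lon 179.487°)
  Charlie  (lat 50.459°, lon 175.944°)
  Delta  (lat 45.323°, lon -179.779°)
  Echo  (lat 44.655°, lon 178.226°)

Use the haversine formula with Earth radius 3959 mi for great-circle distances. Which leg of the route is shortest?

Leg distances:
Alpha→Bravo: 458.8 mi
Bravo→Charlie: 714.7 mi
Charlie→Delta: 406.3 mi
Delta→Echo: 107.9 mi
The shortest leg is Delta–Echo at 107.9 mi.

Delta–Echo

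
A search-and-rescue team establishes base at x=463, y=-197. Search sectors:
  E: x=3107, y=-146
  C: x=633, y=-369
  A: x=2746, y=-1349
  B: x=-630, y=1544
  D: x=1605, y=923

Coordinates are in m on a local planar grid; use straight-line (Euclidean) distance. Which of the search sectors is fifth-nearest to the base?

E

Distances from the base (x=463, y=-197):
C: 241.8 m
D: 1599.6 m
B: 2055.7 m
A: 2557.2 m
E: 2644.5 m
The fifth-nearest is E at 2644.5 m.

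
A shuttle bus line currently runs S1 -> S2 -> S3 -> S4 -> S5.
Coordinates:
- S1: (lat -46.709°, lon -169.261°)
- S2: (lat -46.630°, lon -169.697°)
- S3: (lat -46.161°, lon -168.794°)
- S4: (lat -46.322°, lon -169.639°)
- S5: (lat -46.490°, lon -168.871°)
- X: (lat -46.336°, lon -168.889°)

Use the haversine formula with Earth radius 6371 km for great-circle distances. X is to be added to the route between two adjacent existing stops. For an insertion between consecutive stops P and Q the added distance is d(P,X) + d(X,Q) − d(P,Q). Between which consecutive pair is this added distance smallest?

Added distance for inserting X between each consecutive pair:
S1–S2: 85.9 km
S2–S3: 4.1 km
S3–S4: 11.0 km
S4–S5: 13.0 km
Smallest added distance is 4.1 km, inserting between S2 and S3.

between S2 and S3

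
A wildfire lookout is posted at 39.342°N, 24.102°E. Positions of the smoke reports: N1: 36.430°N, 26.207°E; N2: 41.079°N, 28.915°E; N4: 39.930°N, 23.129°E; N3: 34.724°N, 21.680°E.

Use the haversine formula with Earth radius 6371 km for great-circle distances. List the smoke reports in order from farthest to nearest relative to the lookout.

Distance from the lookout at 39.342°N, 24.102°E to each:
N3 34.724°N, 21.680°E: 556.6 km
N2 41.079°N, 28.915°E: 452.0 km
N1 36.430°N, 26.207°E: 372.8 km
N4 39.930°N, 23.129°E: 105.9 km

N3, N2, N1, N4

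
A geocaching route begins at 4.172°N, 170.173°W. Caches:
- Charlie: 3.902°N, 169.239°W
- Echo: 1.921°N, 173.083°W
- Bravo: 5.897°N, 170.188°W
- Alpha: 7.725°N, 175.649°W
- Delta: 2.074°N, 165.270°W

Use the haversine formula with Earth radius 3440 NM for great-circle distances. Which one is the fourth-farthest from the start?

Distances from the start (4.172°N, 170.173°W):
Alpha: 390.4 NM
Delta: 319.8 NM
Echo: 220.7 NM
Bravo: 103.6 NM
Charlie: 58.2 NM
The fourth-farthest is Bravo at 103.6 NM.

Bravo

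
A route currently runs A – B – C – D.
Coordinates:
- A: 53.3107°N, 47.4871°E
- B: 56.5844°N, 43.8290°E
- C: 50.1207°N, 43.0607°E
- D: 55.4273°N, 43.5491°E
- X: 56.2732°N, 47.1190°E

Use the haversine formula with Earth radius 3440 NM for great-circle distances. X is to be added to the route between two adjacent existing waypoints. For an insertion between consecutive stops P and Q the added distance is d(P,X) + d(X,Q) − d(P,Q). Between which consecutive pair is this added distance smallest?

between A and B

Added distance for inserting X between each consecutive pair:
A–B: 55.7 NM
B–C: 118.8 NM
C–D: 208.5 NM
Smallest added distance is 55.7 NM, inserting between A and B.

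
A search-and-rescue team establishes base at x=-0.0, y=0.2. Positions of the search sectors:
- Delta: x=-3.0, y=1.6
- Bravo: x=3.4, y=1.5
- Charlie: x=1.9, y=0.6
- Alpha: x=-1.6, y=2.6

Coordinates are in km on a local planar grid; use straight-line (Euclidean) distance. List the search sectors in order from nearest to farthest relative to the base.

Charlie, Alpha, Delta, Bravo

Computing each straight-line distance from x=-0.0, y=0.2:
Charlie x=1.9, y=0.6: 1.9 km
Alpha x=-1.6, y=2.6: 2.9 km
Delta x=-3.0, y=1.6: 3.3 km
Bravo x=3.4, y=1.5: 3.6 km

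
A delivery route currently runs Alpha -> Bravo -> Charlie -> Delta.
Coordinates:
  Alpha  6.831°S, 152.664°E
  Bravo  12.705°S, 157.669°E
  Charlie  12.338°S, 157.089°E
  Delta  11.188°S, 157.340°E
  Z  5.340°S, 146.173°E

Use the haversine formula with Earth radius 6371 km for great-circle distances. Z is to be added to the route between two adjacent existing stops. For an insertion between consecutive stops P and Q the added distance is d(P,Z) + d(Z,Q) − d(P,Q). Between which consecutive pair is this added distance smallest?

Added distance for inserting Z between each consecutive pair:
Alpha–Bravo: 1387.9 km
Bravo–Charlie: 2858.0 km
Charlie–Delta: 2688.0 km
Smallest added distance is 1387.9 km, inserting between Alpha and Bravo.

between Alpha and Bravo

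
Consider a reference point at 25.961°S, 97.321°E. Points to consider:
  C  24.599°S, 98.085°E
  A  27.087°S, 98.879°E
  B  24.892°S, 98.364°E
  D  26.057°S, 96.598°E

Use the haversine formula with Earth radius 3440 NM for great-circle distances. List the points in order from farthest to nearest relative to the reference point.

Distances from the reference point:
A 27.087°S, 98.879°E: 107.6 NM
C 24.599°S, 98.085°E: 91.7 NM
B 24.892°S, 98.364°E: 85.5 NM
D 26.057°S, 96.598°E: 39.4 NM

A, C, B, D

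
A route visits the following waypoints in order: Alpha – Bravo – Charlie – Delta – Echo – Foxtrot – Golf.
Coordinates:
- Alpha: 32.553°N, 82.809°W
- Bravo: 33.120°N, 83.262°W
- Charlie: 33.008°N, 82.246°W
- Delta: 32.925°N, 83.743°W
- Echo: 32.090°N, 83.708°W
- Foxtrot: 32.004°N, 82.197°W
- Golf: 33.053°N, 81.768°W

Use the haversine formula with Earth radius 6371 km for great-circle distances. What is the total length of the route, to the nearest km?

Leg distances:
Alpha→Bravo: 75.9 km  (cumulative 75.9 km)
Bravo→Charlie: 95.5 km  (cumulative 171.4 km)
Charlie→Delta: 140.0 km  (cumulative 311.4 km)
Delta→Echo: 92.9 km  (cumulative 404.3 km)
Echo→Foxtrot: 142.7 km  (cumulative 547.0 km)
Foxtrot→Golf: 123.4 km  (cumulative 670.4 km)
Total route length ≈ 670 km.

670 km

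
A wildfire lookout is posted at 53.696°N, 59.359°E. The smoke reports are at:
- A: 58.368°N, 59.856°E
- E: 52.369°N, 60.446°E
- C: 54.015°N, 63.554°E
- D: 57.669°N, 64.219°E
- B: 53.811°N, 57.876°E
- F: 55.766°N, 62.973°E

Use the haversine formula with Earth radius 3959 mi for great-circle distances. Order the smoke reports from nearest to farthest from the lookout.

B, E, C, F, A, D

Distance from the lookout at 53.696°N, 59.359°E to each:
B 53.811°N, 57.876°E: 61.1 mi
E 52.369°N, 60.446°E: 102.2 mi
C 54.015°N, 63.554°E: 172.4 mi
F 55.766°N, 62.973°E: 203.0 mi
A 58.368°N, 59.856°E: 323.4 mi
D 57.669°N, 64.219°E: 333.3 mi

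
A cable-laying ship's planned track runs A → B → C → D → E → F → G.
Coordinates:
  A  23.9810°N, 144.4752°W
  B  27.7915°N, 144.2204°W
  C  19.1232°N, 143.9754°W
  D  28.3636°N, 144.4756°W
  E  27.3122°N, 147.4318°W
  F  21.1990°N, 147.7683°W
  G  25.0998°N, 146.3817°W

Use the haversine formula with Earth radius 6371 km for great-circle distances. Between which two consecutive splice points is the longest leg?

Leg distances:
A→B: 424.5 km
B→C: 964.2 km
C→D: 1028.7 km
D→E: 313.3 km
E→F: 680.6 km
F→G: 456.3 km
The longest leg is C–D at 1028.7 km.

C–D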